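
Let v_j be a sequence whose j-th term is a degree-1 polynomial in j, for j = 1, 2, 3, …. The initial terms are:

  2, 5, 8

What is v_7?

1st diffs: 3, 3 (constant).
So v_j = 3j - 1.
Evaluating at j = 7 gives v_7 = 20.

20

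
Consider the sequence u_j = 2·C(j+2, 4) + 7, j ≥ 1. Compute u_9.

C(11, 4) = 330, so u_9 = 667.

667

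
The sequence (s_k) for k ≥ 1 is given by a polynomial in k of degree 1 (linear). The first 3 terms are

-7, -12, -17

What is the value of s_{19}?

-97

1st diffs: -5, -5 (constant).
So s_k = -5k - 2.
Evaluating at k = 19 gives s_{19} = -97.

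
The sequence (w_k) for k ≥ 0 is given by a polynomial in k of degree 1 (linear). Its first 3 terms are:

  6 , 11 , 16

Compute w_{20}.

106

1st diffs: 5, 5 (constant).
So w_k = 5k + 6.
Evaluating at k = 20 gives w_{20} = 106.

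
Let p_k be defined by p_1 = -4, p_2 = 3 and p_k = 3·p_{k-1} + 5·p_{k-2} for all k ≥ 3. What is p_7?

-1796

Compute successive terms:
p_3 = -11;  p_4 = -18;  p_5 = -109;  p_6 = -417;  p_7 = -1796.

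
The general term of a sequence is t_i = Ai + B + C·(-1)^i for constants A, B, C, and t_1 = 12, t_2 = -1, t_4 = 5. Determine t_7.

At i = 1, 2, 4: A + B - C = 12; 2A + B + C = -1; 4A + B + C = 5.
Subtracting the first from the second: A + 2C = -13.
Subtracting the second from the third: 2A = 6.
Solving: C = -8, A = 3, then B = 1.
Therefore t_7 = 21 + 1 + (-8)·(-1) = 30.

30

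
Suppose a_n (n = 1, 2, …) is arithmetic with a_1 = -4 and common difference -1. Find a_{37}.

a_n = -4 + (n - 1)·(-1).
a_{37} = -4 + 36·(-1) = -40.

-40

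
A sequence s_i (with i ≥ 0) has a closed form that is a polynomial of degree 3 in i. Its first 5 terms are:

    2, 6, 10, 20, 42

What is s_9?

1st diffs: 4, 4, 10, 22.
2nd diffs: 0, 6, 12.
3rd diffs: 6, 6 (constant).
Newton forward-difference form: s_i = 2 + 4·C(i,1) + 6·C(i,3).
At i = 9: i = 9, so s_9 = 2 + 36 + 504 = 542.

542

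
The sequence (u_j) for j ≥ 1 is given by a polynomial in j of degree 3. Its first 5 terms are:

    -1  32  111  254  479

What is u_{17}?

1st diffs: 33, 79, 143, 225.
2nd diffs: 46, 64, 82.
3rd diffs: 18, 18 (constant).
So u_j = 3j^3 + 5j^2 - 3j - 6.
Evaluating at j = 17 gives u_{17} = 16127.

16127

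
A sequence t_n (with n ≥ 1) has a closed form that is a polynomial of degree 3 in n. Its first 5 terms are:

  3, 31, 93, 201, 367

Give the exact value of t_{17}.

1st diffs: 28, 62, 108, 166.
2nd diffs: 34, 46, 58.
3rd diffs: 12, 12 (constant).
Newton forward-difference form: t_n = 3 + 28·C(n-1,1) + 34·C(n-1,2) + 12·C(n-1,3).
At n = 17: n-1 = 16, so t_{17} = 3 + 448 + 4080 + 6720 = 11251.

11251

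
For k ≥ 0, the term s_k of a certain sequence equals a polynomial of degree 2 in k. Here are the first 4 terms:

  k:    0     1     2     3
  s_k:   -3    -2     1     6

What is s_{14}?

1st diffs: 1, 3, 5.
2nd diffs: 2, 2 (constant).
Newton forward-difference form: s_k = -3 + 1·C(k,1) + 2·C(k,2).
At k = 14: k = 14, so s_{14} = -3 + 14 + 182 = 193.

193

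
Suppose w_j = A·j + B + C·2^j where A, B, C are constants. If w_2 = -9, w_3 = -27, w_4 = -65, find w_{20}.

Plug in j = 2, 3, 4: 2A + B + 4C = -9; 3A + B + 8C = -27; 4A + B + 16C = -65.
Subtracting the first from the second: A + 4C = -18.
Subtracting the second from the third: A + 8C = -38.
Solving: C = -5, A = 2, then B = 7.
Hence w_{20} = 2·20 + 7 + (-5)·1048576 = -5242833.

-5242833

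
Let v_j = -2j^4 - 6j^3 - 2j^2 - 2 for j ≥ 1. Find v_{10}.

v_{10} = -2·10^4 - 6·10^3 - 2·10^2 - 2 = -26202.

-26202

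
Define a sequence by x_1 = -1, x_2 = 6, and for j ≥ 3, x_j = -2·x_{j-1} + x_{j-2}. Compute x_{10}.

Step forward from the initial values:
x_3 = -13  x_4 = 32  x_5 = -77  x_6 = 186  x_7 = -449  x_8 = 1084  x_9 = -2617  x_{10} = 6318.

6318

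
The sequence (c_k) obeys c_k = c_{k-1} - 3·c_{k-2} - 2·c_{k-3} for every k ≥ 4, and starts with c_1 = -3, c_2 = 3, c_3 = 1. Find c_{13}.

c_4 = -2  c_5 = -11  c_6 = -7  c_7 = 30  c_8 = 73  c_9 = -3  c_{10} = -282  c_{11} = -419  c_{12} = 433  c_{13} = 2254.

2254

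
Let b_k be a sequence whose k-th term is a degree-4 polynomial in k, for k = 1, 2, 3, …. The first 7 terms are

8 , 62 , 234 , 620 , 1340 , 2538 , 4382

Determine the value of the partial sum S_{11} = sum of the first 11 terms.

65296

1st diffs: 54, 172, 386, 720, 1198, 1844.
2nd diffs: 118, 214, 334, 478, 646.
3rd diffs: 96, 120, 144, 168.
4th diffs: 24, 24, 24 (constant).
So b_k = k^4 + 6k^3 - 2k^2 + 3k.
Continuing: 7064, 10800, 15830, 22418.
Summing k = 1..11 (11 terms) gives 65296.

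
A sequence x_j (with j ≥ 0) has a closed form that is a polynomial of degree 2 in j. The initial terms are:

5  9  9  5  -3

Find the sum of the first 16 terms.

-1680

1st diffs: 4, 0, -4, -8.
2nd diffs: -4, -4, -4 (constant).
So x_j = -2j^2 + 6j + 5.
Continuing: …, -15, -31, -51, -75, …, x_{15} = -355.
Summing j = 0..15 (16 terms) gives -1680.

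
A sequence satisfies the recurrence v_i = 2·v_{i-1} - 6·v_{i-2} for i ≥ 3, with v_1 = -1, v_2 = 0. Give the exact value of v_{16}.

-289536

v_3 = 6; v_4 = 12; v_5 = -12; …; v_{13} = 4416; v_{14} = 118272; v_{15} = 210048; v_{16} = -289536.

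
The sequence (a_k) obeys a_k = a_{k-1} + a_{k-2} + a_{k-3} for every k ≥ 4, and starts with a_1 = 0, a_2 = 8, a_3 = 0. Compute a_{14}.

Compute successive terms:
a_4 = 8; a_5 = 16; a_6 = 24; …; a_{11} = 544; a_{12} = 1000; a_{13} = 1840; a_{14} = 3384.

3384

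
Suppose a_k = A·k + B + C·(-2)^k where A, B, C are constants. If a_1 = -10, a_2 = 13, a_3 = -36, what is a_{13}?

Write the equations: A + B - 2C = -10; 2A + B + 4C = 13; 3A + B - 8C = -36.
Subtracting the first from the second: A + 6C = 23.
Subtracting the second from the third: A - 12C = -49.
Solving: C = 4, A = -1, then B = -1.
Hence a_{13} = -1·13 + (-1) + 4·(-8192) = -32782.

-32782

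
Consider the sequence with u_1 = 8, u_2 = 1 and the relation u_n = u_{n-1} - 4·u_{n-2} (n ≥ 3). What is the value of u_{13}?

-31879

u_3 = -31, u_4 = -35, u_5 = 89, …, u_{10} = 3637, u_{11} = 5777, u_{12} = -8771, u_{13} = -31879.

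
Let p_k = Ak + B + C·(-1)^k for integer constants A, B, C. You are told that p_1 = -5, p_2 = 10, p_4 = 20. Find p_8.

40

The three given values yield: A + B - C = -5; 2A + B + C = 10; 4A + B + C = 20.
Subtracting the first from the second: A + 2C = 15.
Subtracting the second from the third: 2A = 10.
Solving: C = 5, A = 5, then B = -5.
Therefore p_8 = 40 + (-5) + 5·1 = 40.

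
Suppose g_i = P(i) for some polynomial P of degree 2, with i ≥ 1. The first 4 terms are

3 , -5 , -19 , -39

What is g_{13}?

-489

1st diffs: -8, -14, -20.
2nd diffs: -6, -6 (constant).
Newton forward-difference form: g_i = 3 + (-8)·C(i-1,1) + (-6)·C(i-1,2).
At i = 13: i-1 = 12, so g_{13} = 3 - 96 - 396 = -489.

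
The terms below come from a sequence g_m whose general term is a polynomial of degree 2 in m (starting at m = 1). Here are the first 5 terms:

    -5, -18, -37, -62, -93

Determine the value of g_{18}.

-1042

1st diffs: -13, -19, -25, -31.
2nd diffs: -6, -6, -6 (constant).
Newton forward-difference form: g_m = -5 + (-13)·C(m-1,1) + (-6)·C(m-1,2).
At m = 18: m-1 = 17, so g_{18} = -5 - 221 - 816 = -1042.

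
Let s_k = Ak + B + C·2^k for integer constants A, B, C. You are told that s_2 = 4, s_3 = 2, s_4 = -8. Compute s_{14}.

-32684

Write the equations: 2A + B + 4C = 4; 3A + B + 8C = 2; 4A + B + 16C = -8.
Subtracting the first from the second: A + 4C = -2.
Subtracting the second from the third: A + 8C = -10.
Solving: C = -2, A = 6, then B = 0.
So s_k = 6·k + 0 + (-2)·2^k; at k=14 this is -32684.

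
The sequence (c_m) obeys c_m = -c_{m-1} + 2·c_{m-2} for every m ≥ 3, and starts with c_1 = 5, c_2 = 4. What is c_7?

26

Iterate the recurrence:
c_3 = 6;  c_4 = 2;  c_5 = 10;  c_6 = -6;  c_7 = 26.
(Characteristic roots are 1 and -2.)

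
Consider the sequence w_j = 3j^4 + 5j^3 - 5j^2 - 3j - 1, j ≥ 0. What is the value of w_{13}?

95783

w_{13} = 3·13^4 + 5·13^3 - 5·13^2 - 3·13 - 1 = 95783.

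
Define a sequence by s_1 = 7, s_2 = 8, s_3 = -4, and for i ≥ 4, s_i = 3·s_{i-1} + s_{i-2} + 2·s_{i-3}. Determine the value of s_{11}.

63946

Applying the relation repeatedly:
s_4 = 10; s_5 = 42; s_6 = 128; s_7 = 446; s_8 = 1550; s_9 = 5352; s_{10} = 18498; s_{11} = 63946.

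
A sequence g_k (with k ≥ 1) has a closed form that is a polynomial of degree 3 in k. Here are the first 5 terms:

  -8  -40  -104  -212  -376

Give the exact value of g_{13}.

-5144

1st diffs: -32, -64, -108, -164.
2nd diffs: -32, -44, -56.
3rd diffs: -12, -12 (constant).
Newton forward-difference form: g_k = -8 + (-32)·C(k-1,1) + (-32)·C(k-1,2) + (-12)·C(k-1,3).
At k = 13: k-1 = 12, so g_{13} = -8 - 384 - 2112 - 2640 = -5144.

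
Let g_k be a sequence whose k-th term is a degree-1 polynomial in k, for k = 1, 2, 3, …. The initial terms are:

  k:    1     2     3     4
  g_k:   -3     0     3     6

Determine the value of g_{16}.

1st diffs: 3, 3, 3 (constant).
So g_k = 3k - 6.
Evaluating at k = 16 gives g_{16} = 42.

42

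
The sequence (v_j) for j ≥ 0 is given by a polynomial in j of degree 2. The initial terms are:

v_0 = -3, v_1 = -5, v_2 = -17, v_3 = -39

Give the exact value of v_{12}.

-687

1st diffs: -2, -12, -22.
2nd diffs: -10, -10 (constant).
Newton forward-difference form: v_j = -3 + (-2)·C(j,1) + (-10)·C(j,2).
At j = 12: j = 12, so v_{12} = -3 - 24 - 660 = -687.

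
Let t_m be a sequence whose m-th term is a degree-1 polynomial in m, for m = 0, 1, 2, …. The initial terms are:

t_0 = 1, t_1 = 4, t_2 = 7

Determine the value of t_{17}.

1st diffs: 3, 3 (constant).
So t_m = 3m + 1.
Evaluating at m = 17 gives t_{17} = 52.

52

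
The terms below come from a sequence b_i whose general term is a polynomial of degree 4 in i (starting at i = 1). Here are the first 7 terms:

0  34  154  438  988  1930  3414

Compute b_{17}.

1st diffs: 34, 120, 284, 550, 942, 1484.
2nd diffs: 86, 164, 266, 392, 542.
3rd diffs: 78, 102, 126, 150.
4th diffs: 24, 24, 24 (constant).
Newton forward-difference form: b_i = 34·C(i-1,1) + 86·C(i-1,2) + 78·C(i-1,3) + 24·C(i-1,4).
At i = 17: i-1 = 16, so b_{17} = 544 + 10320 + 43680 + 43680 = 98224.

98224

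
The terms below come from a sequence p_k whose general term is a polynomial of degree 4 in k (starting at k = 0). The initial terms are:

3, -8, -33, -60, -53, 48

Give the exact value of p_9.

3432

1st diffs: -11, -25, -27, 7, 101.
2nd diffs: -14, -2, 34, 94.
3rd diffs: 12, 36, 60.
4th diffs: 24, 24 (constant).
So p_k = k^4 - 4k^3 - 2k^2 - 6k + 3.
Evaluating at k = 9 gives p_9 = 3432.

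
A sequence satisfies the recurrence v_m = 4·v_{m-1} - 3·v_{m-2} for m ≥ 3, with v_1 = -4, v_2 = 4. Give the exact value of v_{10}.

78724

v_3 = 28; v_4 = 100; v_5 = 316; v_6 = 964; v_7 = 2908; v_8 = 8740; v_9 = 26236; v_{10} = 78724.
(Characteristic roots are 3 and 1.)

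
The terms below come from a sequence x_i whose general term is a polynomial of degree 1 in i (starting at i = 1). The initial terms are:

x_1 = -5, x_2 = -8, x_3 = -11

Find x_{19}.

-59

1st diffs: -3, -3 (constant).
So x_i = -3i - 2.
Evaluating at i = 19 gives x_{19} = -59.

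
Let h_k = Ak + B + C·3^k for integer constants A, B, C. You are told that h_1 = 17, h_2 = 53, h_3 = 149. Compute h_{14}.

At k = 1, 2, 3: A + B + 3C = 17; 2A + B + 9C = 53; 3A + B + 27C = 149.
Subtracting the first from the second: A + 6C = 36.
Subtracting the second from the third: A + 18C = 96.
Solving: C = 5, A = 6, then B = -4.
Hence h_{14} = 6·14 + (-4) + 5·4782969 = 23914925.

23914925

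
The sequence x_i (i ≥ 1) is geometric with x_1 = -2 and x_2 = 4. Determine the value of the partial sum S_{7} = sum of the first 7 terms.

-86

Common ratio r = -2.
x_i = (-2)·(-2)^(i-1).
S = (-2)·((-2)^7 - 1)/(-2 - 1) = (-2)·(-128 - 1)/(-3) = -86.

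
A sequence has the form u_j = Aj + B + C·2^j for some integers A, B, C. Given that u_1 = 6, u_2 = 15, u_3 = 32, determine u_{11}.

Write the equations: A + B + 2C = 6; 2A + B + 4C = 15; 3A + B + 8C = 32.
Subtracting the first from the second: A + 2C = 9.
Subtracting the second from the third: A + 4C = 17.
Solving: C = 4, A = 1, then B = -3.
Therefore u_{11} = 11 + (-3) + 4·2048 = 8200.

8200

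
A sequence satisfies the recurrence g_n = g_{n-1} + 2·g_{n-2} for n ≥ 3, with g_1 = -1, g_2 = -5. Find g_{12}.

-4097

Compute successive terms:
g_3 = -7, g_4 = -17, g_5 = -31, g_6 = -65, g_7 = -127, g_8 = -257, g_9 = -511, g_{10} = -1025, g_{11} = -2047, g_{12} = -4097.
(Characteristic roots are 2 and -1.)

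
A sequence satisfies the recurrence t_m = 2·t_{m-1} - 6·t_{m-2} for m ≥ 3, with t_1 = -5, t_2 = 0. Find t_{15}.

1050240

t_3 = 30  t_4 = 60  t_5 = -60  …  t_{12} = -91200  t_{13} = 22080  t_{14} = 591360  t_{15} = 1050240.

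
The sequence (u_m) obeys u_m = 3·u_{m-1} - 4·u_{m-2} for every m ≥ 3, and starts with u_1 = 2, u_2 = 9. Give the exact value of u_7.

-317

Iterate the recurrence:
u_3 = 19; u_4 = 21; u_5 = -13; u_6 = -123; u_7 = -317.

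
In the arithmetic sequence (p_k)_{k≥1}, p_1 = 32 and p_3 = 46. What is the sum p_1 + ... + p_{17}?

1496

Common difference d = (46 - 32) / (3 - 1) = 7.
p_k = 32 + (k - 1)·7.
p_{17} = 144; S = 17·(32 + 144)/2 = 1496.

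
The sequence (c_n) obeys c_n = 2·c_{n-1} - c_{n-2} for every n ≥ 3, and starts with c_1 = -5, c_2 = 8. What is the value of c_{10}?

c_3 = 21; c_4 = 34; c_5 = 47; c_6 = 60; c_7 = 73; c_8 = 86; c_9 = 99; c_{10} = 112.
(Characteristic roots are 1 and 1.)

112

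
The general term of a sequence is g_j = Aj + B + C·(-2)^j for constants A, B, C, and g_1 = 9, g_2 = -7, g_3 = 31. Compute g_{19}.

The three given values yield: A + B - 2C = 9; 2A + B + 4C = -7; 3A + B - 8C = 31.
Subtracting the first from the second: A + 6C = -16.
Subtracting the second from the third: A - 12C = 38.
Solving: C = -3, A = 2, then B = 1.
So g_j = 2·j + 1 + (-3)·(-2)^j; at j=19 this is 1572903.

1572903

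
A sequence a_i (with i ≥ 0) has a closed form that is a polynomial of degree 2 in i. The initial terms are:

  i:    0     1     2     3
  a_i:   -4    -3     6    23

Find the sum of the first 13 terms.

1st diffs: 1, 9, 17.
2nd diffs: 8, 8 (constant).
Newton forward-difference form: a_i = -4 + 1·C(i,1) + 8·C(i,2).
Continuing: …, 48, 81, 122, 171, …, a_{12} = 536.
Summing i = 0..12 (13 terms) gives 2314.

2314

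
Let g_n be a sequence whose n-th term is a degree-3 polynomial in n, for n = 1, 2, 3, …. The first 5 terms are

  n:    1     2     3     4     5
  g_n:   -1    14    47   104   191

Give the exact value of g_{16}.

1st diffs: 15, 33, 57, 87.
2nd diffs: 18, 24, 30.
3rd diffs: 6, 6 (constant).
Newton forward-difference form: g_n = -1 + 15·C(n-1,1) + 18·C(n-1,2) + 6·C(n-1,3).
At n = 16: n-1 = 15, so g_{16} = -1 + 225 + 1890 + 2730 = 4844.

4844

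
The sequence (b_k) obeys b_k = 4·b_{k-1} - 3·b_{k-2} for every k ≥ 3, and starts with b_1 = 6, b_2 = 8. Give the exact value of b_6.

248

b_3 = 14; b_4 = 32; b_5 = 86; b_6 = 248.
(Characteristic roots are 3 and 1.)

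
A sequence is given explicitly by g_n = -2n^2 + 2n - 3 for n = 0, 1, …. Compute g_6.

-63

g_6 = -2·6^2 + 2·6 - 3 = -63.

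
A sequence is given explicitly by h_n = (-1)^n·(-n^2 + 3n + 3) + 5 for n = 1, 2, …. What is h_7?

30

(-1)^7 = -1; -n^2 + 3n + 3 at n=7 is -25; so h_7 = 30.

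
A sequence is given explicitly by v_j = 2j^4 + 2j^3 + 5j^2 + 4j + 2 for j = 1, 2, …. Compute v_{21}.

v_{21} = 2·21^4 + 2·21^3 + 5·21^2 + 4·21 + 2 = 409775.

409775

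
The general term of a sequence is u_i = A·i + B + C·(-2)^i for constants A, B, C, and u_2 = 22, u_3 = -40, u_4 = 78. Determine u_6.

Write the equations: 2A + B + 4C = 22; 3A + B - 8C = -40; 4A + B + 16C = 78.
Subtracting the first from the second: A - 12C = -62.
Subtracting the second from the third: A + 24C = 118.
Solving: C = 5, A = -2, then B = 6.
Hence u_6 = -2·6 + 6 + 5·64 = 314.

314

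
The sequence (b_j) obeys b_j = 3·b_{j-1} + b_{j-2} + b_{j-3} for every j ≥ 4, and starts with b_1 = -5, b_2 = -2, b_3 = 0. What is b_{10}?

-9990

Iterate the recurrence:
b_4 = -7;  b_5 = -23;  b_6 = -76;  b_7 = -258;  b_8 = -873;  b_9 = -2953;  b_{10} = -9990.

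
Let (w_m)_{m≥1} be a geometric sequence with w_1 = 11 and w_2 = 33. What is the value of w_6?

2673

Common ratio r = 3.
w_m = 11·3^(m-1).
w_6 = 11·3^5 = 2673.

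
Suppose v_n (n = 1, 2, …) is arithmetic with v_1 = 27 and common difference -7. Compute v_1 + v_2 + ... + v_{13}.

v_n = 27 + (n - 1)·(-7).
v_{13} = -57; S = 13·(27 + (-57))/2 = -195.

-195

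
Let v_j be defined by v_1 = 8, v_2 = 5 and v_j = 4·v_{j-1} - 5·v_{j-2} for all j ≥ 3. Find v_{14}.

Compute successive terms:
v_3 = -20, v_4 = -105, v_5 = -320, …, v_{11} = 32380, v_{12} = 92295, v_{13} = 207280, v_{14} = 367645.

367645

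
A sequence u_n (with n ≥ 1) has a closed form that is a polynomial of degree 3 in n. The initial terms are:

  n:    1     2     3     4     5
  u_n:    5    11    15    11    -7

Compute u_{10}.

-517

1st diffs: 6, 4, -4, -18.
2nd diffs: -2, -8, -14.
3rd diffs: -6, -6 (constant).
So u_n = -n^3 + 5n^2 - 2n + 3.
Evaluating at n = 10 gives u_{10} = -517.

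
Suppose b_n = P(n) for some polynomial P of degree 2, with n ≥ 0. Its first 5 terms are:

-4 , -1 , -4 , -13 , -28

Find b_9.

-193

1st diffs: 3, -3, -9, -15.
2nd diffs: -6, -6, -6 (constant).
So b_n = -3n^2 + 6n - 4.
Evaluating at n = 9 gives b_9 = -193.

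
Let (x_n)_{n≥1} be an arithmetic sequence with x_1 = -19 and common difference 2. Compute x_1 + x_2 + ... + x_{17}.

-51

x_n = -19 + (n - 1)·2.
x_{17} = 13; S = 17·(-19 + 13)/2 = -51.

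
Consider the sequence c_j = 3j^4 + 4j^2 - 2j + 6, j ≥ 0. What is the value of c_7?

c_7 = 3·7^4 + 4·7^2 - 2·7 + 6 = 7391.

7391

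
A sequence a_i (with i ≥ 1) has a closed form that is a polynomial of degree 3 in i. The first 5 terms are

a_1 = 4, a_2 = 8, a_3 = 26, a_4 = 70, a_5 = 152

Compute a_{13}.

3616

1st diffs: 4, 18, 44, 82.
2nd diffs: 14, 26, 38.
3rd diffs: 12, 12 (constant).
Newton forward-difference form: a_i = 4 + 4·C(i-1,1) + 14·C(i-1,2) + 12·C(i-1,3).
At i = 13: i-1 = 12, so a_{13} = 4 + 48 + 924 + 2640 = 3616.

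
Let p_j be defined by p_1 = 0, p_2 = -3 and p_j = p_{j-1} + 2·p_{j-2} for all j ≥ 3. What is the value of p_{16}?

-32769

Compute successive terms:
p_3 = -3; p_4 = -9; p_5 = -15; …; p_{13} = -4095; p_{14} = -8193; p_{15} = -16383; p_{16} = -32769.
(Characteristic roots are 2 and -1.)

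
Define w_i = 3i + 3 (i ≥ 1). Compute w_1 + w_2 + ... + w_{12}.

270

Over i = 1..12: Σi = 78.
Total = (3)·78 + (3)·12 = 270.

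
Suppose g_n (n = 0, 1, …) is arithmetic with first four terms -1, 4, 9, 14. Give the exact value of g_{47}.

Common difference d = 5.
g_n = -1 + (n - 0)·5.
g_{47} = -1 + 47·5 = 234.

234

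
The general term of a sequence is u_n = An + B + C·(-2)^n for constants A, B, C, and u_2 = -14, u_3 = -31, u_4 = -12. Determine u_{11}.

At n = 2, 3, 4: 2A + B + 4C = -14; 3A + B - 8C = -31; 4A + B + 16C = -12.
Subtracting the first from the second: A - 12C = -17.
Subtracting the second from the third: A + 24C = 19.
Solving: C = 1, A = -5, then B = -8.
Hence u_{11} = -5·11 + (-8) + 1·(-2048) = -2111.

-2111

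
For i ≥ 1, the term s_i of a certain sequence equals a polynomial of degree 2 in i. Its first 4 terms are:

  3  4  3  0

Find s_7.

-21

1st diffs: 1, -1, -3.
2nd diffs: -2, -2 (constant).
Newton forward-difference form: s_i = 3 + 1·C(i-1,1) + (-2)·C(i-1,2).
At i = 7: i-1 = 6, so s_7 = 3 + 6 - 30 = -21.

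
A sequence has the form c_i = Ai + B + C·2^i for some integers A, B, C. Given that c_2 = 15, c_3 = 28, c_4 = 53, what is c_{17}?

393234

Write the equations: 2A + B + 4C = 15; 3A + B + 8C = 28; 4A + B + 16C = 53.
Subtracting the first from the second: A + 4C = 13.
Subtracting the second from the third: A + 8C = 25.
Solving: C = 3, A = 1, then B = 1.
Hence c_{17} = 1·17 + 1 + 3·131072 = 393234.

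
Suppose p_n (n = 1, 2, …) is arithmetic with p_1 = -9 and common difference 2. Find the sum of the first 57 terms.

2679

p_n = -9 + (n - 1)·2.
p_{57} = 103; S = 57·(-9 + 103)/2 = 2679.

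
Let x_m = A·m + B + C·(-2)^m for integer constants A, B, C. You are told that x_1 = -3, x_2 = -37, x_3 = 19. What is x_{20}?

-5242969

The three given values yield: A + B - 2C = -3; 2A + B + 4C = -37; 3A + B - 8C = 19.
Subtracting the first from the second: A + 6C = -34.
Subtracting the second from the third: A - 12C = 56.
Solving: C = -5, A = -4, then B = -9.
Hence x_{20} = -4·20 + (-9) + (-5)·1048576 = -5242969.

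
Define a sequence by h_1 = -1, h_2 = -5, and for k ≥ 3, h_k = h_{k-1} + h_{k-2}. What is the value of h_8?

-73

h_3 = -6; h_4 = -11; h_5 = -17; h_6 = -28; h_7 = -45; h_8 = -73.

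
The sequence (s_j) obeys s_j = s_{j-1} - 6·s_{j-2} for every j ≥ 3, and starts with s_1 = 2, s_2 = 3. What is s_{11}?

s_3 = -9  s_4 = -27  s_5 = 27  s_6 = 189  s_7 = 27  s_8 = -1107  s_9 = -1269  s_{10} = 5373  s_{11} = 12987.

12987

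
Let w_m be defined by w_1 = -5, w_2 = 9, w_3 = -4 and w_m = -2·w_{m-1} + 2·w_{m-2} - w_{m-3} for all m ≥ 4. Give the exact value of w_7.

Step forward from the initial values:
w_4 = 31  w_5 = -79  w_6 = 224  w_7 = -637.

-637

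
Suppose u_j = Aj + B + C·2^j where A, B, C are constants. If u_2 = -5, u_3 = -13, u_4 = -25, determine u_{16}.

The three given values yield: 2A + B + 4C = -5; 3A + B + 8C = -13; 4A + B + 16C = -25.
Subtracting the first from the second: A + 4C = -8.
Subtracting the second from the third: A + 8C = -12.
Solving: C = -1, A = -4, then B = 7.
Therefore u_{16} = -64 + 7 + (-1)·65536 = -65593.

-65593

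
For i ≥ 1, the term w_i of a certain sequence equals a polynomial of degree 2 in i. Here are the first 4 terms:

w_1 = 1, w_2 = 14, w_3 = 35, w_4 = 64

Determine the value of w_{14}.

794

1st diffs: 13, 21, 29.
2nd diffs: 8, 8 (constant).
Newton forward-difference form: w_i = 1 + 13·C(i-1,1) + 8·C(i-1,2).
At i = 14: i-1 = 13, so w_{14} = 1 + 169 + 624 = 794.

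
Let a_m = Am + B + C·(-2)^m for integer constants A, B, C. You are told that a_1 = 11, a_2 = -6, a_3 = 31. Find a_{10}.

Plug in m = 1, 2, 3: A + B - 2C = 11; 2A + B + 4C = -6; 3A + B - 8C = 31.
Subtracting the first from the second: A + 6C = -17.
Subtracting the second from the third: A - 12C = 37.
Solving: C = -3, A = 1, then B = 4.
Therefore a_{10} = 10 + 4 + (-3)·1024 = -3058.

-3058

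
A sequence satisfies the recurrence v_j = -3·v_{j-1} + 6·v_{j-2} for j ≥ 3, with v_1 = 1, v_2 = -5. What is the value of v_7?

7749

Step forward from the initial values:
v_3 = 21;  v_4 = -93;  v_5 = 405;  v_6 = -1773;  v_7 = 7749.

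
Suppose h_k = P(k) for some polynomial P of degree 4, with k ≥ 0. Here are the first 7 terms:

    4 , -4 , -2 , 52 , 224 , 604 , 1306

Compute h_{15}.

1st diffs: -8, 2, 54, 172, 380, 702.
2nd diffs: 10, 52, 118, 208, 322.
3rd diffs: 42, 66, 90, 114.
4th diffs: 24, 24, 24 (constant).
So h_k = k^4 + k^3 - 5k^2 - 5k + 4.
Evaluating at k = 15 gives h_{15} = 52804.

52804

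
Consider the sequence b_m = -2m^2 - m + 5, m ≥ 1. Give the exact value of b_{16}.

-523

b_{16} = -2·16^2 - 1·16 + 5 = -523.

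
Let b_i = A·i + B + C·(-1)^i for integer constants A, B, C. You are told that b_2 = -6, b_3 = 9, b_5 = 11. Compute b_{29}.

Write the equations: 2A + B + C = -6; 3A + B - C = 9; 5A + B - C = 11.
Subtracting the first from the second: A - 2C = 15.
Subtracting the second from the third: 2A = 2.
Solving: C = -7, A = 1, then B = -1.
So b_i = 1·i + (-1) + (-7)·(-1)^i; at i=29 this is 35.

35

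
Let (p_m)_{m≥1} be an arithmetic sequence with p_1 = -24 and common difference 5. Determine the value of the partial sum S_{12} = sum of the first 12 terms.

p_m = -24 + (m - 1)·5.
p_{12} = 31; S = 12·(-24 + 31)/2 = 42.

42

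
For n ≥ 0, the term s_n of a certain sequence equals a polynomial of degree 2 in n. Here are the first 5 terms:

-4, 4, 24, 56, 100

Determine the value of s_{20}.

1st diffs: 8, 20, 32, 44.
2nd diffs: 12, 12, 12 (constant).
So s_n = 6n^2 + 2n - 4.
Evaluating at n = 20 gives s_{20} = 2436.

2436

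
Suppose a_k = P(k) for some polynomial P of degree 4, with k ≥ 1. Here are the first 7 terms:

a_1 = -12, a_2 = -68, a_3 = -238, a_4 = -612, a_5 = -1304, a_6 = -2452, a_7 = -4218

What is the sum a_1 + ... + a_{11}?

1st diffs: -56, -170, -374, -692, -1148, -1766.
2nd diffs: -114, -204, -318, -456, -618.
3rd diffs: -90, -114, -138, -162.
4th diffs: -24, -24, -24 (constant).
So a_k = -k^4 - 5k^3 - 2k^2 - 4.
Continuing: -6788, -10372, -15204, -21542.
Summing k = 1..11 (11 terms) gives -62810.

-62810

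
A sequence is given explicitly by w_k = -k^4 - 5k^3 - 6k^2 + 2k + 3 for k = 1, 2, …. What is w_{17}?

-109783

w_{17} = -1·17^4 - 5·17^3 - 6·17^2 + 2·17 + 3 = -109783.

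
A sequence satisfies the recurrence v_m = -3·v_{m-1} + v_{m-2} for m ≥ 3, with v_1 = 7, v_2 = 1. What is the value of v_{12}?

-158378

Compute successive terms:
v_3 = 4;  v_4 = -11;  v_5 = 37;  v_6 = -122;  v_7 = 403;  v_8 = -1331;  v_9 = 4396;  v_{10} = -14519;  v_{11} = 47953;  v_{12} = -158378.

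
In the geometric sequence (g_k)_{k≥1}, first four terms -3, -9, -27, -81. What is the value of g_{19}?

-1162261467

Common ratio r = 3.
g_k = (-3)·3^(k-1).
g_{19} = (-3)·3^18 = -1162261467.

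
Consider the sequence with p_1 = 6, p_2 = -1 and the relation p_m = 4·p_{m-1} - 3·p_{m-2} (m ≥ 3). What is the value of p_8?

Iterate the recurrence:
p_3 = -22, p_4 = -85, p_5 = -274, p_6 = -841, p_7 = -2542, p_8 = -7645.
(Characteristic roots are 3 and 1.)

-7645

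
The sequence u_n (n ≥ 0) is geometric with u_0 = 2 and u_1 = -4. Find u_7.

Common ratio r = -2.
u_n = 2·(-2)^(n-0).
u_7 = 2·(-2)^7 = -256.

-256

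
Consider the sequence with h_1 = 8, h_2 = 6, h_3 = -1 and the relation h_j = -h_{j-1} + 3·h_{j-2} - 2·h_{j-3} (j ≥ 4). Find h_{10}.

1351

Iterate the recurrence:
h_4 = 3; h_5 = -18; h_6 = 29; h_7 = -89; h_8 = 212; h_9 = -537; h_{10} = 1351.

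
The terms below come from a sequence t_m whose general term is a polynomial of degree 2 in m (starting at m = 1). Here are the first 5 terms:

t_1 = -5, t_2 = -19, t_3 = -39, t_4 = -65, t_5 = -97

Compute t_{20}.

-1297

1st diffs: -14, -20, -26, -32.
2nd diffs: -6, -6, -6 (constant).
So t_m = -3m^2 - 5m + 3.
Evaluating at m = 20 gives t_{20} = -1297.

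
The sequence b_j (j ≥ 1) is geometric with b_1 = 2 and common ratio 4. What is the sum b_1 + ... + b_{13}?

44739242

b_j = 2·4^(j-1).
S = 2·(4^13 - 1)/(4 - 1) = 2·(67108864 - 1)/(3) = 44739242.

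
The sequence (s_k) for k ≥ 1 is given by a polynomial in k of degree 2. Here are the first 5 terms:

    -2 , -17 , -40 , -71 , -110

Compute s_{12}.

-607

1st diffs: -15, -23, -31, -39.
2nd diffs: -8, -8, -8 (constant).
So s_k = -4k^2 - 3k + 5.
Evaluating at k = 12 gives s_{12} = -607.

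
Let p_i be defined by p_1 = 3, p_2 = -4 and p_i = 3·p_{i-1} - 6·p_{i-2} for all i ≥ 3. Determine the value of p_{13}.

p_3 = -30  p_4 = -66  p_5 = -18  …  p_{10} = -16362  p_{11} = -32562  p_{12} = 486  p_{13} = 196830.

196830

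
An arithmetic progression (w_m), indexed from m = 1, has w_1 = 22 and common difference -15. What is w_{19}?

w_m = 22 + (m - 1)·(-15).
w_{19} = 22 + 18·(-15) = -248.

-248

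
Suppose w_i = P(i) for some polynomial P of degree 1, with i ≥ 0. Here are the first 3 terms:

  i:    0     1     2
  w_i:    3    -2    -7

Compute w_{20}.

-97

1st diffs: -5, -5 (constant).
So w_i = -5i + 3.
Evaluating at i = 20 gives w_{20} = -97.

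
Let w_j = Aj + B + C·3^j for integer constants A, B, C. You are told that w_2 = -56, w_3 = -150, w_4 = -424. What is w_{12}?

At j = 2, 3, 4: 2A + B + 9C = -56; 3A + B + 27C = -150; 4A + B + 81C = -424.
Subtracting the first from the second: A + 18C = -94.
Subtracting the second from the third: A + 54C = -274.
Solving: C = -5, A = -4, then B = -3.
Therefore w_{12} = -48 + (-3) + (-5)·531441 = -2657256.

-2657256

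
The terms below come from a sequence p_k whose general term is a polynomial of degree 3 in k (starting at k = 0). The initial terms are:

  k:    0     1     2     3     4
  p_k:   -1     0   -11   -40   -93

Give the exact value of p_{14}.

1st diffs: 1, -11, -29, -53.
2nd diffs: -12, -18, -24.
3rd diffs: -6, -6 (constant).
Newton forward-difference form: p_k = -1 + 1·C(k,1) + (-12)·C(k,2) + (-6)·C(k,3).
At k = 14: k = 14, so p_{14} = -1 + 14 - 1092 - 2184 = -3263.

-3263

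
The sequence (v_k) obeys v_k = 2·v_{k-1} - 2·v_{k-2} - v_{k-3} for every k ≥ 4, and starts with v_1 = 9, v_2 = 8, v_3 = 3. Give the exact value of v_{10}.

Iterate the recurrence:
v_4 = -19; v_5 = -52; v_6 = -69; v_7 = -15; v_8 = 160; v_9 = 419; v_{10} = 533.

533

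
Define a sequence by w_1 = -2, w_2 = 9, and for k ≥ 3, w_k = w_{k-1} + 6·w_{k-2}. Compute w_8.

w_3 = -3;  w_4 = 51;  w_5 = 33;  w_6 = 339;  w_7 = 537;  w_8 = 2571.
(Characteristic roots are 3 and -2.)

2571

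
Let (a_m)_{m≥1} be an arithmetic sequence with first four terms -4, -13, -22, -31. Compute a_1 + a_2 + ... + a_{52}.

Common difference d = -9.
a_m = -4 + (m - 1)·(-9).
a_{52} = -463; S = 52·(-4 + (-463))/2 = -12142.

-12142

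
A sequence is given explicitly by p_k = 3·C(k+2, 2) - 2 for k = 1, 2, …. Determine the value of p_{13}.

313

C(15, 2) = 105, so p_{13} = 313.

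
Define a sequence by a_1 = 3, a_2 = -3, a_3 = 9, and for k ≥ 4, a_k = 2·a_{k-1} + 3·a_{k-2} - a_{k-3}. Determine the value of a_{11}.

Applying the relation repeatedly:
a_4 = 6; a_5 = 42; a_6 = 93; a_7 = 306; a_8 = 849; a_9 = 2523; a_{10} = 7287; a_{11} = 21294.

21294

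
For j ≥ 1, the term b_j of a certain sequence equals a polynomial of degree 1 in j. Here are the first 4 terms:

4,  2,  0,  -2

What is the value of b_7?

1st diffs: -2, -2, -2 (constant).
So b_j = -2j + 6.
Evaluating at j = 7 gives b_7 = -8.

-8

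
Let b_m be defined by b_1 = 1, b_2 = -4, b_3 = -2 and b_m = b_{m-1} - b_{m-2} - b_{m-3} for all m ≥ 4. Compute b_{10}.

-8

Step forward from the initial values:
b_4 = 1  b_5 = 7  b_6 = 8  b_7 = 0  b_8 = -15  b_9 = -23  b_{10} = -8.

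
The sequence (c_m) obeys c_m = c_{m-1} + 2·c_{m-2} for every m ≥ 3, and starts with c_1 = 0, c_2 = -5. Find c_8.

-215

c_3 = -5, c_4 = -15, c_5 = -25, c_6 = -55, c_7 = -105, c_8 = -215.
(Characteristic roots are 2 and -1.)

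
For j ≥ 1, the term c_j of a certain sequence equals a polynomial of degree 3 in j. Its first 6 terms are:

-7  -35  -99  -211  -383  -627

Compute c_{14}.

1st diffs: -28, -64, -112, -172, -244.
2nd diffs: -36, -48, -60, -72.
3rd diffs: -12, -12, -12 (constant).
Newton forward-difference form: c_j = -7 + (-28)·C(j-1,1) + (-36)·C(j-1,2) + (-12)·C(j-1,3).
At j = 14: j-1 = 13, so c_{14} = -7 - 364 - 2808 - 3432 = -6611.

-6611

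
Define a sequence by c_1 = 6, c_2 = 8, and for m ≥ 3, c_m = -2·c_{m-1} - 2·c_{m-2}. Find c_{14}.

-512

Applying the relation repeatedly:
c_3 = -28, c_4 = 40, c_5 = -24, …, c_{11} = -448, c_{12} = 640, c_{13} = -384, c_{14} = -512.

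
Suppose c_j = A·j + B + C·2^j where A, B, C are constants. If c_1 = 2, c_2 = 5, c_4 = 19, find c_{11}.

2058

Plug in j = 1, 2, 4: A + B + 2C = 2; 2A + B + 4C = 5; 4A + B + 16C = 19.
Subtracting the first from the second: A + 2C = 3.
Subtracting the second from the third: 2A + 12C = 14.
Solving: C = 1, A = 1, then B = -1.
Hence c_{11} = 1·11 + (-1) + 1·2048 = 2058.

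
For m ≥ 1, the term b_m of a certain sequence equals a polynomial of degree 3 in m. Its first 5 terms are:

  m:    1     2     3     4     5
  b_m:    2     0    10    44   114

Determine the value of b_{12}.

1st diffs: -2, 10, 34, 70.
2nd diffs: 12, 24, 36.
3rd diffs: 12, 12 (constant).
Newton forward-difference form: b_m = 2 + (-2)·C(m-1,1) + 12·C(m-1,2) + 12·C(m-1,3).
At m = 12: m-1 = 11, so b_{12} = 2 - 22 + 660 + 1980 = 2620.

2620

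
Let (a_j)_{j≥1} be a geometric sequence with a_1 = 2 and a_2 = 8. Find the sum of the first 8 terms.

43690

Common ratio r = 4.
a_j = 2·4^(j-1).
S = 2·(4^8 - 1)/(4 - 1) = 2·(65536 - 1)/(3) = 43690.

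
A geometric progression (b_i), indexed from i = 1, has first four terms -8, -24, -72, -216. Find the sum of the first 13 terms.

-6377288

Common ratio r = 3.
b_i = (-8)·3^(i-1).
S = (-8)·(3^13 - 1)/(3 - 1) = (-8)·(1594323 - 1)/(2) = -6377288.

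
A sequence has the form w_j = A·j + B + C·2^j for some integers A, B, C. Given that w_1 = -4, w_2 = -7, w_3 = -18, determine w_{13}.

-32704

At j = 1, 2, 3: A + B + 2C = -4; 2A + B + 4C = -7; 3A + B + 8C = -18.
Subtracting the first from the second: A + 2C = -3.
Subtracting the second from the third: A + 4C = -11.
Solving: C = -4, A = 5, then B = -1.
Therefore w_{13} = 65 + (-1) + (-4)·8192 = -32704.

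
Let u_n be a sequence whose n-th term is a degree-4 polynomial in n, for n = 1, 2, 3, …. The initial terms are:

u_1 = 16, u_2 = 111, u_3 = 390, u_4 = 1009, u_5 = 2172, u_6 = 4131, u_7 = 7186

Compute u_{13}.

1st diffs: 95, 279, 619, 1163, 1959, 3055.
2nd diffs: 184, 340, 544, 796, 1096.
3rd diffs: 156, 204, 252, 300.
4th diffs: 48, 48, 48 (constant).
Newton forward-difference form: u_n = 16 + 95·C(n-1,1) + 184·C(n-1,2) + 156·C(n-1,3) + 48·C(n-1,4).
At n = 13: n-1 = 12, so u_{13} = 16 + 1140 + 12144 + 34320 + 23760 = 71380.

71380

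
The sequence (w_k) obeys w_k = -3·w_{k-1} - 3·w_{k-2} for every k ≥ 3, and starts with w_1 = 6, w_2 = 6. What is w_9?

w_3 = -36; w_4 = 90; w_5 = -162; w_6 = 216; w_7 = -162; w_8 = -162; w_9 = 972.

972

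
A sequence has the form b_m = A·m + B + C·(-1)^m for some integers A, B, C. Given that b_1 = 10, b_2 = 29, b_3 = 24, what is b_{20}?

155

Write the equations: A + B - C = 10; 2A + B + C = 29; 3A + B - C = 24.
Subtracting the first from the second: A + 2C = 19.
Subtracting the second from the third: A - 2C = -5.
Solving: C = 6, A = 7, then B = 9.
Therefore b_{20} = 140 + 9 + 6·1 = 155.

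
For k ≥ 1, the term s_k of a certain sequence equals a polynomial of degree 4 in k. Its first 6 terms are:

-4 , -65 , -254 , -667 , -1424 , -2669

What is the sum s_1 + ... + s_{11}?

1st diffs: -61, -189, -413, -757, -1245.
2nd diffs: -128, -224, -344, -488.
3rd diffs: -96, -120, -144.
4th diffs: -24, -24 (constant).
Newton forward-difference form: s_k = -4 + (-61)·C(k-1,1) + (-128)·C(k-1,2) + (-96)·C(k-1,3) + (-24)·C(k-1,4).
Continuing: …, -4570, -7319, -11132, -16249, …, s_{11} = -22934.
Summing k = 1..11 (11 terms) gives -67287.

-67287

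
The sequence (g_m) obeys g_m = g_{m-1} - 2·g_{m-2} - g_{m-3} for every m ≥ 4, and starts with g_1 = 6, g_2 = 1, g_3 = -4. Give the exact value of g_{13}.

g_4 = -12  g_5 = -5  g_6 = 23  g_7 = 45  g_8 = 4  g_9 = -109  g_{10} = -162  g_{11} = 52  g_{12} = 485  g_{13} = 543.

543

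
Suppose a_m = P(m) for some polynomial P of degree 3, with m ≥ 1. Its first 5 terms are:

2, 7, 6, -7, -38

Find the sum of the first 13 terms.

1st diffs: 5, -1, -13, -31.
2nd diffs: -6, -12, -18.
3rd diffs: -6, -6 (constant).
Newton forward-difference form: a_m = 2 + 5·C(m-1,1) + (-6)·C(m-1,2) + (-6)·C(m-1,3).
Continuing: …, -93, -178, -299, -462, …, a_{13} = -1654.
Summing m = 1..13 (13 terms) gives -5590.

-5590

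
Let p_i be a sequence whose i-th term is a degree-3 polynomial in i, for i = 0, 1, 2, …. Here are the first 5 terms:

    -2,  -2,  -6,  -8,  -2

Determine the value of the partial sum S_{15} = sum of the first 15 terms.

1st diffs: 0, -4, -2, 6.
2nd diffs: -4, 2, 8.
3rd diffs: 6, 6 (constant).
Newton forward-difference form: p_i = -2 + (-4)·C(i,2) + 6·C(i,3).
Continuing: …, 18, 58, 124, 222, …, p_{14} = 1818.
Summing i = 0..14 (15 terms) gives 6340.

6340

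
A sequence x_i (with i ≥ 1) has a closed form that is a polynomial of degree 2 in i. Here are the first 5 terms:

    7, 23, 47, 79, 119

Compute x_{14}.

839

1st diffs: 16, 24, 32, 40.
2nd diffs: 8, 8, 8 (constant).
So x_i = 4i^2 + 4i - 1.
Evaluating at i = 14 gives x_{14} = 839.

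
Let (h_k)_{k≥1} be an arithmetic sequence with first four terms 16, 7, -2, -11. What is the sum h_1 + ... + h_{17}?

Common difference d = -9.
h_k = 16 + (k - 1)·(-9).
h_{17} = -128; S = 17·(16 + (-128))/2 = -952.

-952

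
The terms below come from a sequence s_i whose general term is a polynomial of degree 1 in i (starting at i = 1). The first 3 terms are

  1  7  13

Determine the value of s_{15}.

1st diffs: 6, 6 (constant).
So s_i = 6i - 5.
Evaluating at i = 15 gives s_{15} = 85.

85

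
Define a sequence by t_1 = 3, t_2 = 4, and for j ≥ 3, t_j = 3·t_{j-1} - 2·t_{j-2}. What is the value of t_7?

66

Iterate the recurrence:
t_3 = 6, t_4 = 10, t_5 = 18, t_6 = 34, t_7 = 66.
(Characteristic roots are 2 and 1.)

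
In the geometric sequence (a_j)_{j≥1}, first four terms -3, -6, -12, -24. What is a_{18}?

Common ratio r = 2.
a_j = (-3)·2^(j-1).
a_{18} = (-3)·2^17 = -393216.

-393216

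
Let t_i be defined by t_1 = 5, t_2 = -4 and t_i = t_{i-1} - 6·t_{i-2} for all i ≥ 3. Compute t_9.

3026

Iterate the recurrence:
t_3 = -34; t_4 = -10; t_5 = 194; t_6 = 254; t_7 = -910; t_8 = -2434; t_9 = 3026.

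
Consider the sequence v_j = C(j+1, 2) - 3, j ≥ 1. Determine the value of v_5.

12

C(6, 2) = 15, so v_5 = 12.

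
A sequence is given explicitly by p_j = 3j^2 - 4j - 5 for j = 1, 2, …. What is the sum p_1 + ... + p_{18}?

5553

Over j = 1..18: Σj = 171, Σj² = 2109.
Total = (3)·2109 + (-4)·171 + (-5)·18 = 5553.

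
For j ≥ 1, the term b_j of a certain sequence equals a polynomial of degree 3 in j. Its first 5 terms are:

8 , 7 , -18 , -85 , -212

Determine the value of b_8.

-1133

1st diffs: -1, -25, -67, -127.
2nd diffs: -24, -42, -60.
3rd diffs: -18, -18 (constant).
Newton forward-difference form: b_j = 8 + (-1)·C(j-1,1) + (-24)·C(j-1,2) + (-18)·C(j-1,3).
At j = 8: j-1 = 7, so b_8 = 8 - 7 - 504 - 630 = -1133.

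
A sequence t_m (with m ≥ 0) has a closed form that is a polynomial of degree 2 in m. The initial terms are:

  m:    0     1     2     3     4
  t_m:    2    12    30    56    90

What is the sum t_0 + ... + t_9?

1430

1st diffs: 10, 18, 26, 34.
2nd diffs: 8, 8, 8 (constant).
Newton forward-difference form: t_m = 2 + 10·C(m,1) + 8·C(m,2).
Continuing: …, 132, 182, 240, 306, …, t_9 = 380.
Summing m = 0..9 (10 terms) gives 1430.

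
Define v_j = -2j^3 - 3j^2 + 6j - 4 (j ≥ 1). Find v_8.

v_8 = -2·8^3 - 3·8^2 + 6·8 - 4 = -1172.

-1172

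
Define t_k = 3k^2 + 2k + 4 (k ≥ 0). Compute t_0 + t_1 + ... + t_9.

Over k = 0..9: Σk = 45, Σk² = 285.
Total = (3)·285 + (2)·45 + (4)·10 = 985.

985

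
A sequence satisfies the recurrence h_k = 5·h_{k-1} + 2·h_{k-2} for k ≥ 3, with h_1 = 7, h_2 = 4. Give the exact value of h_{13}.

Compute successive terms:
h_3 = 34, h_4 = 178, h_5 = 958, …, h_{10} = 4286554, h_{11} = 23028574, h_{12} = 123715978, h_{13} = 664637038.

664637038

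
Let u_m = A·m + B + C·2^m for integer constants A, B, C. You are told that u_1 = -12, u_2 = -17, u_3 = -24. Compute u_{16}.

At m = 1, 2, 3: A + B + 2C = -12; 2A + B + 4C = -17; 3A + B + 8C = -24.
Subtracting the first from the second: A + 2C = -5.
Subtracting the second from the third: A + 4C = -7.
Solving: C = -1, A = -3, then B = -7.
Therefore u_{16} = -48 + (-7) + (-1)·65536 = -65591.

-65591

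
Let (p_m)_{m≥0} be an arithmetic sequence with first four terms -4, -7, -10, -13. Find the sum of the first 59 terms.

-5369

Common difference d = -3.
p_m = -4 + (m - 0)·(-3).
p_{58} = -178; S = 59·(-4 + (-178))/2 = -5369.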